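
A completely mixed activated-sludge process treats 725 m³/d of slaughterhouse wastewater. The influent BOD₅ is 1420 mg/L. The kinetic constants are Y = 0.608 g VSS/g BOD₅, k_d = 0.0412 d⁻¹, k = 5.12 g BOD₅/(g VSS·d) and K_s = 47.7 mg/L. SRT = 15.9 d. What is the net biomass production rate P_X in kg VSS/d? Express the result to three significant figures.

For a completely mixed reactor with recycle the Lawrence–McCarty relation gives S = K_s·(1 + k_d·θ_c) / [θ_c·(Y·k − k_d) − 1] = 47.7 × (1 + 0.0412 × 15.9) / [15.9 × (0.608 × 5.12 − 0.0412) − 1] = 78.95 / 47.84 = 1.650 mg/L.
Correct the yield for decay: Y_obs = Y/(1 + k_d θ_c) = 0.608 / (1 + 0.0412 × 15.9) = 0.608 / 1.655 = 0.3674.
Substrate removed = Q·(S₀ − S) = 725 m³/d × (1420 − 1.65) g/m³ = 1.03×10^6 g/d = 1028 kg/d.
Net biomass production P_X = Y_obs × Q·(S₀ − S) = 0.3674 × 1028 = 377.8 kg VSS/d.

P_X ≈ 378 kg VSS/d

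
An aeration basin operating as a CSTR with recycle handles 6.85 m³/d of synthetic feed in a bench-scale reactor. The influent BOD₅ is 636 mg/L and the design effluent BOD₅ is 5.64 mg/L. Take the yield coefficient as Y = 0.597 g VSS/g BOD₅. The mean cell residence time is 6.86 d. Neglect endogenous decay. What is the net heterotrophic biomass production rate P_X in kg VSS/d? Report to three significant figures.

Since k_d ≈ 0, Y_obs = Y = 0.597 g VSS/g BOD₅.
ΔS = 636 − 5.64 = 630.4 mg/L, so the substrate removal rate is 6.85 × 630.4/1000 = 4.318 kg BOD₅/d.
P_X = Y_obs · Q(S₀ − S) = 0.5970 × 4.318 = 2.578 kg VSS/d.

P_X ≈ 2.58 kg VSS/d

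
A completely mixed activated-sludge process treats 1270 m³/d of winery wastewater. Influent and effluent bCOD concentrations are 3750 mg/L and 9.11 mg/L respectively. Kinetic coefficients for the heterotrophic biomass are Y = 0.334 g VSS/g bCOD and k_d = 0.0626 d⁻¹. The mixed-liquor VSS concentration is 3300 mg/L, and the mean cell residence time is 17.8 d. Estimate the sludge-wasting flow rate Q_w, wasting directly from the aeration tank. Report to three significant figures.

From the SRT design equation V = Y Q (S₀−S) θ_c / [X (1 + k_d θ_c)] = 0.334 × 1270 × (3750 − 9.11) × 17.8 / [3300 × (1 + 0.0626 × 17.8)] = 2.82×10^7 / 6977 = 4048 m³.
For wasting at MLVSS concentration, Q_w = V/θ_c = 4048/17.8 = 227.4 m³/d.

Q_w ≈ 227 m³/d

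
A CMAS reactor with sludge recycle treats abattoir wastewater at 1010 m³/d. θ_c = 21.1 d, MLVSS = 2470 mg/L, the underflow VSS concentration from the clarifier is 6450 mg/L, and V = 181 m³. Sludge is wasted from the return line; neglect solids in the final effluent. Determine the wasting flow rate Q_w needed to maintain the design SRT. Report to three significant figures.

Wasting from the return line (neglecting effluent solids): Q_w = V·X / (θ_c·X_r) = 181.0 × 2470 / (21.1 × 6450) = 3.285 m³/d.

Q_w ≈ 3.28 m³/d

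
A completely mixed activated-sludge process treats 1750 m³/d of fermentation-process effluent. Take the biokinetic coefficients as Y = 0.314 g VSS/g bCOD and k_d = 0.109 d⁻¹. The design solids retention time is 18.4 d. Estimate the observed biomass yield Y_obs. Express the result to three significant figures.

Y_obs ≈ 0.104 g VSS/g bCOD

Correct the yield for decay: Y_obs = Y/(1 + k_d θ_c) = 0.314 / (1 + 0.109 × 18.4) = 0.314 / 3.006 = 0.1045.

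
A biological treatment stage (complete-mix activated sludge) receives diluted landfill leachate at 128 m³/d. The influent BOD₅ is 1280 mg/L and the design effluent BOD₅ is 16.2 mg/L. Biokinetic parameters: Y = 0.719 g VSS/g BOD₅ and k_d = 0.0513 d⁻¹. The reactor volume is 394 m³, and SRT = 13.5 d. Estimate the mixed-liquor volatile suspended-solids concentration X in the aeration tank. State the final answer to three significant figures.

From V·X·(1 + k_d·θ_c) = Y·Q·(S₀ − S)·θ_c: X = 0.719 × 128 × (1280 − 16.2) × 13.5 / [394 × (1 + 0.0513 × 13.5)] = 2355 mg/L.

X ≈ 2350 mg/L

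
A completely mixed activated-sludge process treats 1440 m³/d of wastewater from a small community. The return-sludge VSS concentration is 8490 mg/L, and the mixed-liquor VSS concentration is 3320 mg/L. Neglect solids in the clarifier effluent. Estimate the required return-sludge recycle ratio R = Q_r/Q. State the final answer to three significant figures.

R ≈ 0.642

Solids balance on the clarifier gives (1+R)X = R·X_r, so R = X/(X_r − X) = 3320 / (8490 − 3320) = 0.6422.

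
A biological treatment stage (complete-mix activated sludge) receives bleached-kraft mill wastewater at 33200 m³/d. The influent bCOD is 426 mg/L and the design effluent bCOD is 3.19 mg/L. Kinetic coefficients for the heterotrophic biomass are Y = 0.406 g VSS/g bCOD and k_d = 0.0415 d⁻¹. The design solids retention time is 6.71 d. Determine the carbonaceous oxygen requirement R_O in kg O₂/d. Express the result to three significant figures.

R_O ≈ 7710 kg O₂/d

Observed yield with endogenous decay: Y_obs = Y / (1 + k_d·θ_c) = 0.406 / (1 + 0.0415 × 6.71) = 0.406 / 1.278 = 0.3176 g VSS/g bCOD.
Q·(S₀ − S) = 33200 × (426 − 3.19) × 10⁻³ = 14037 kg/d removed.
P_X = Y_obs·Q·(S₀ − S) = 0.3176 × 14037 = 4458 kg VSS/d.
Carbonaceous O₂ demand = substrate oxidised − cell-mass equivalent = 14037 − 1.42 × 4458 = 7707 kg O₂/d.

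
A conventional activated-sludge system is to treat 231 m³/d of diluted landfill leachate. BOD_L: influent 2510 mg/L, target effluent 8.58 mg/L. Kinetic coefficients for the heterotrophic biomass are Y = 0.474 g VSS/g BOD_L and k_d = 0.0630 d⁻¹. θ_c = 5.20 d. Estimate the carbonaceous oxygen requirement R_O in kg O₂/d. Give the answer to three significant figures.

R_O ≈ 285 kg O₂/d

Correct the yield for decay: Y_obs = Y/(1 + k_d θ_c) = 0.474 / (1 + 0.0630 × 5.20) = 0.474 / 1.328 = 0.3570.
Substrate removed = Q·(S₀ − S) = 231 m³/d × (2510 − 8.58) g/m³ = 5.78×10^5 g/d = 577.8 kg/d.
Net sludge production P_X = 0.3570 × 577.8 = 206.3 kg VSS/d.
R_O = Q·(S₀ − S) − 1.42·P_X = 577.8 − 1.42 × 206.3 = 284.9 kg O₂/d.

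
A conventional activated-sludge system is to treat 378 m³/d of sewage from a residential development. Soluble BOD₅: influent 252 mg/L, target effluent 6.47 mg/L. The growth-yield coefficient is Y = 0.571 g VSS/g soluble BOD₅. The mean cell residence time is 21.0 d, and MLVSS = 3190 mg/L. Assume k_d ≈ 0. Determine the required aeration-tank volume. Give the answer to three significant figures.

V ≈ 349 m³

With k_d = 0 the design equation reduces to V = Y Q (S₀−S) θ_c / X = 0.571 × 378 × (252 − 6.47) × 21.0 / 3190 = 348.9 m³.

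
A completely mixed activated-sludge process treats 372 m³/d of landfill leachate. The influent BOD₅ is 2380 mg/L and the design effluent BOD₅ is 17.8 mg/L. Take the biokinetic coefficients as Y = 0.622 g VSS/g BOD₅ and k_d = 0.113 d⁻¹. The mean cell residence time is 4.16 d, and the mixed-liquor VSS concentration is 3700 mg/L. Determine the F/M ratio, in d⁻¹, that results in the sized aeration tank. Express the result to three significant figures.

F/M ≈ 0.572 d⁻¹

Rearranging the biomass balance for a CMAS with decay, V = Y·Q·ΔS·θ_c / [X·(1+k_d θ_c)] = 0.622 × 372 × (2380 − 17.8) × 4.16 / [3700 × (1 + 0.113 × 4.16)] = 2.27×10^6 / 5439 = 418.0 m³.
Food-to-microorganism ratio F/M = Q S₀ / (V X) = 372 × 2380 / (418.0 × 3700) = 0.5724 d⁻¹.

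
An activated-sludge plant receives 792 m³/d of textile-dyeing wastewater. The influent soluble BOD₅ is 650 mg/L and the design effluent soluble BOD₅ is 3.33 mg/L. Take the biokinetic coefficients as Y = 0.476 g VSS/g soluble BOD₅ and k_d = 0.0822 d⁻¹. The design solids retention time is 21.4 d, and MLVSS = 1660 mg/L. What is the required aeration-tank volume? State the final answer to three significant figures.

V ≈ 1140 m³

Steady-state biomass mass balance: V·X·(1 + k_d·θ_c) = Y·Q·(S₀ − S)·θ_c, so V = 0.476 × 792 × (650 − 3.33) × 21.4 / [1660 × (1 + 0.0822 × 21.4)] = 5.22×10^6 / 4580 = 1139 m³.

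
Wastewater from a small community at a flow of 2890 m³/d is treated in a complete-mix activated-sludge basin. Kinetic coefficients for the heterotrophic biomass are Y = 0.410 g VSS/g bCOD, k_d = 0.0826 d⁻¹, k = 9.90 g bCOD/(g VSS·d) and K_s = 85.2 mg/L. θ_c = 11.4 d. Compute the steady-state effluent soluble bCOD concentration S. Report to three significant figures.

For a completely mixed reactor with recycle the Lawrence–McCarty relation gives S = K_s·(1 + k_d·θ_c) / [θ_c·(Y·k − k_d) − 1] = 85.2 × (1 + 0.0826 × 11.4) / [11.4 × (0.410 × 9.90 − 0.0826) − 1] = 165.4 / 44.33 = 3.732 mg/L.

S ≈ 3.73 mg/L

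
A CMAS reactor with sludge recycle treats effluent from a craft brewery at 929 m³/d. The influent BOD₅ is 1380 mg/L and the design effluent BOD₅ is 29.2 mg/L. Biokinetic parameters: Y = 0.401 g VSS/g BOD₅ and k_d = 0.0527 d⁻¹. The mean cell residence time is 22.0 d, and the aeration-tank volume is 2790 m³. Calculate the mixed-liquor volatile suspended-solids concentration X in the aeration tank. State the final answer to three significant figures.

From V·X·(1 + k_d·θ_c) = Y·Q·(S₀ − S)·θ_c: X = 0.401 × 929 × (1380 − 29.2) × 22.0 / [2790 × (1 + 0.0527 × 22.0)] = 1838 mg/L.

X ≈ 1840 mg/L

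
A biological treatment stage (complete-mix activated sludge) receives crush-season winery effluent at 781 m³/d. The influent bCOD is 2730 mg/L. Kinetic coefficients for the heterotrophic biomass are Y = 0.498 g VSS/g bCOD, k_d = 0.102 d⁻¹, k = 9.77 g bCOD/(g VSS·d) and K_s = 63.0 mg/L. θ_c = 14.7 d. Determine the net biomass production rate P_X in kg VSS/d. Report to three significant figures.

P_X ≈ 424 kg VSS/d

Effluent substrate depends only on kinetics and SRT: S = K_s(1 + k_d θ_c) / [θ_c(Yk − k_d) − 1] = 63.0 × (1 + 0.102 × 14.7) / [14.7 × (0.498 × 9.77 − 0.102) − 1] = 157.5 / 69.02 = 2.281 mg/L.
Correct the yield for decay: Y_obs = Y/(1 + k_d θ_c) = 0.498 / (1 + 0.102 × 14.7) = 0.498 / 2.499 = 0.1992.
Substrate removed = Q·(S₀ − S) = 781 m³/d × (2730 − 2.28) g/m³ = 2.13×10^6 g/d = 2130 kg/d.
P_X = Y_obs · Q(S₀ − S) = 0.1992 × 2130 = 424.5 kg VSS/d.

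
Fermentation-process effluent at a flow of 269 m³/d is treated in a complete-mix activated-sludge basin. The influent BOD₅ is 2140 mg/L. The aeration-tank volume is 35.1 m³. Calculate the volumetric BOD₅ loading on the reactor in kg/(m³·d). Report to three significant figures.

L_v = Q S₀ / V = 269 × 2140 × 10⁻³ / 35.10 = 16.40 kg/(m³·d).

L_v ≈ 16.4 kg BOD₅/(m³·d)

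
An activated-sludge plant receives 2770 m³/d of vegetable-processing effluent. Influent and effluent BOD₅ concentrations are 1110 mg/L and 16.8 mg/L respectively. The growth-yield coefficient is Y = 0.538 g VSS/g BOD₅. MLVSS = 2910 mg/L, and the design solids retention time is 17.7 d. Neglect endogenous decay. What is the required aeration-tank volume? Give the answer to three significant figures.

V ≈ 9910 m³

Biomass mass balance (decay neglected): V·X = Y·Q·(S₀ − S)·θ_c, so V = 0.538 × 2770 × (1110 − 16.8) × 17.7 / 2910 = 9909 m³.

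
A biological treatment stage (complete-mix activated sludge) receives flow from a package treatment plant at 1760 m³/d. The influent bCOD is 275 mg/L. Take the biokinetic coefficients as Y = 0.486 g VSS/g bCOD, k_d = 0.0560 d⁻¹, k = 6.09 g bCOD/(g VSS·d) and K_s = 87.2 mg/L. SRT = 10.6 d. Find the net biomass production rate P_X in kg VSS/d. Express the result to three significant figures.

P_X ≈ 145 kg VSS/d

From the Monod/SRT balance for a CMAS, S = K_s·(1+k_d θ_c)/[θ_c·(Y k − k_d) − 1] = 87.2 × (1 + 0.0560 × 10.6) / [10.6 × (0.486 × 6.09 − 0.0560) − 1] = 139.0 / 29.78 = 4.666 mg/L.
Y_obs = Y / (1 + k_d θ_c) = 0.486 / (1 + 0.0560 × 10.6) = 0.486 / 1.594 = 0.3050.
Mass of bCOD removed per day: Q(S₀ − S) = 1760 × 270.3 g/m³ = 475.8 kg/d.
So the net sludge growth is P_X = 0.3050 × 475.8 = 145.1 kg VSS/d.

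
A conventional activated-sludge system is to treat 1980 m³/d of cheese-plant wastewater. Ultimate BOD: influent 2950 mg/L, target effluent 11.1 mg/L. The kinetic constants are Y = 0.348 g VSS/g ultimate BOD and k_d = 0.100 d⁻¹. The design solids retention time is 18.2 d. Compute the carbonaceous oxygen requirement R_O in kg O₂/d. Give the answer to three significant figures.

Y_obs = Y / (1 + k_d θ_c) = 0.348 / (1 + 0.100 × 18.2) = 0.348 / 2.820 = 0.1234.
ΔS = 2950 − 11.1 = 2939 mg/L, so the substrate removal rate is 1980 × 2939/1000 = 5819 kg ultimate BOD/d.
Biomass synthesised: P_X = Y_obs × 5819 = 718.1 kg VSS/d.
R_O = Q·ΔS − 1.42 P_X = 5819 − 1020 = 4799 kg O₂/d.

R_O ≈ 4800 kg O₂/d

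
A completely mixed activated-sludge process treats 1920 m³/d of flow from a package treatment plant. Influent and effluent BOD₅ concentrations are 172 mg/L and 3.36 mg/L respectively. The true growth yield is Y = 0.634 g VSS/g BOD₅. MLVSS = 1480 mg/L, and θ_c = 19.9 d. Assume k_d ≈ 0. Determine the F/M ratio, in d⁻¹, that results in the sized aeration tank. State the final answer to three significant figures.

F/M ≈ 0.0808 d⁻¹

V·X = Y·Q·ΔS·θ_c gives V = 0.634 × 1920 × (172 − 3.36) × 19.9 / 1480 = 2760 m³.
F/M = applied load / biomass = Q·S₀/(V·X) = 1920 × 172 / (2760 × 1480) = 0.08084 d⁻¹.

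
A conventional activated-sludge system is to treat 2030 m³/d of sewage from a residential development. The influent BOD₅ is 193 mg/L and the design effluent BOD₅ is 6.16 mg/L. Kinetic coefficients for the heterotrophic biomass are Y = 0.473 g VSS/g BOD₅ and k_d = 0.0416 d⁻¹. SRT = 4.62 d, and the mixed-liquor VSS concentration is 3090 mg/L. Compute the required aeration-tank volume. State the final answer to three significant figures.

V ≈ 225 m³

Steady-state biomass mass balance: V·X·(1 + k_d·θ_c) = Y·Q·(S₀ − S)·θ_c, so V = 0.473 × 2030 × (193 − 6.16) × 4.62 / [3090 × (1 + 0.0416 × 4.62)] = 8.29×10^5 / 3684 = 225.0 m³.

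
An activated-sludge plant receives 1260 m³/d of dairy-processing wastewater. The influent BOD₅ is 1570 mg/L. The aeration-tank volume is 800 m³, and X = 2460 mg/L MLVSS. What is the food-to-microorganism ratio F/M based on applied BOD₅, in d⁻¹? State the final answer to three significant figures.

F/M ≈ 1.01 d⁻¹

Food-to-microorganism ratio F/M = Q S₀ / (V X) = 1260 × 1570 / (800.0 × 2460) = 1.005 d⁻¹.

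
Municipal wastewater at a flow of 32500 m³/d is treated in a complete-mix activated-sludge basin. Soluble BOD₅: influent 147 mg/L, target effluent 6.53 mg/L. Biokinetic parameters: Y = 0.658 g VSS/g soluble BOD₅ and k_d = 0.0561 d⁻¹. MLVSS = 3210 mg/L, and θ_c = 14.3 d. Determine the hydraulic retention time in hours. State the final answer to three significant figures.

Rearranging the biomass balance for a CMAS with decay, V = Y·Q·ΔS·θ_c / [X·(1+k_d θ_c)] = 0.658 × 32500 × (147 − 6.53) × 14.3 / [3210 × (1 + 0.0561 × 14.3)] = 4.3×10^7 / 5785 = 7425 m³.
HRT = V/Q = 7425 m³ / 32500 m³·d⁻¹ = 0.2285 d × 24 = 5.483 h.

τ ≈ 5.48 h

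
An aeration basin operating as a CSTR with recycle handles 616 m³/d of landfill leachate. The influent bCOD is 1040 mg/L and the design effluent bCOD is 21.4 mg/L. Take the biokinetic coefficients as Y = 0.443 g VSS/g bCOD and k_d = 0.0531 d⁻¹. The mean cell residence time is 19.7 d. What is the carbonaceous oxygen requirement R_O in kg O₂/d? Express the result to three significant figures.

R_O ≈ 435 kg O₂/d

Correct the yield for decay: Y_obs = Y/(1 + k_d θ_c) = 0.443 / (1 + 0.0531 × 19.7) = 0.443 / 2.046 = 0.2165.
ΔS = 1040 − 21.4 = 1019 mg/L, so the substrate removal rate is 616 × 1019/1000 = 627.5 kg bCOD/d.
Biomass synthesised: P_X = Y_obs × 627.5 = 135.9 kg VSS/d.
R_O = Q·ΔS − 1.42 P_X = 627.5 − 192.9 = 434.5 kg O₂/d.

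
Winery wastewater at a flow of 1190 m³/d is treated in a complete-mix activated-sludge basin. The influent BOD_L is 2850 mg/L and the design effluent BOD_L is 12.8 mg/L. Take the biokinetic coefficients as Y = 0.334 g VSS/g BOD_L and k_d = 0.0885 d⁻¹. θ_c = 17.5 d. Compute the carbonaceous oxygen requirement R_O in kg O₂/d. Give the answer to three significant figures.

R_O ≈ 2750 kg O₂/d

Correct the yield for decay: Y_obs = Y/(1 + k_d θ_c) = 0.334 / (1 + 0.0885 × 17.5) = 0.334 / 2.549 = 0.1310.
Substrate removed = Q·(S₀ − S) = 1190 m³/d × (2850 − 12.8) g/m³ = 3.38×10^6 g/d = 3376 kg/d.
Net sludge production P_X = 0.1310 × 3376 = 442.4 kg VSS/d.
R_O = Q·ΔS − 1.42 P_X = 3376 − 628.3 = 2748 kg O₂/d.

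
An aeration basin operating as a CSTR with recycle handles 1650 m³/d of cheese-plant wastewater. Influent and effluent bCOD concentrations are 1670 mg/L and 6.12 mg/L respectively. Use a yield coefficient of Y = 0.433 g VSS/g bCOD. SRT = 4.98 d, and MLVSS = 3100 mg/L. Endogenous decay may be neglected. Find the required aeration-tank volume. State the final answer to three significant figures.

V ≈ 1910 m³

Biomass mass balance (decay neglected): V·X = Y·Q·(S₀ − S)·θ_c, so V = 0.433 × 1650 × (1670 − 6.12) × 4.98 / 3100 = 1910 m³.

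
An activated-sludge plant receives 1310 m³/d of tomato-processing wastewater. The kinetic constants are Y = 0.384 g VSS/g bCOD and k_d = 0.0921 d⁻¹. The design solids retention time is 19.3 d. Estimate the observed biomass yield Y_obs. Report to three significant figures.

Y_obs = Y / (1 + k_d θ_c) = 0.384 / (1 + 0.0921 × 19.3) = 0.384 / 2.778 = 0.1383.

Y_obs ≈ 0.138 g VSS/g bCOD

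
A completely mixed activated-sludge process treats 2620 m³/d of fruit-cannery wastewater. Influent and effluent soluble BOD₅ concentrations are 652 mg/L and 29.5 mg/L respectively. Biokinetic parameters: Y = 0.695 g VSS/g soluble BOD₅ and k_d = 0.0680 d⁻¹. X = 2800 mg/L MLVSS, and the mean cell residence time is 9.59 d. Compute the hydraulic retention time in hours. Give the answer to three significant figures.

τ ≈ 21.5 h

From the SRT design equation V = Y Q (S₀−S) θ_c / [X (1 + k_d θ_c)] = 0.695 × 2620 × (652 − 29.5) × 9.59 / [2800 × (1 + 0.0680 × 9.59)] = 1.09×10^7 / 4626 = 2350 m³.
Hydraulic retention time τ = V/Q = 2350 / 2620 = 0.8969 d = 21.53 h.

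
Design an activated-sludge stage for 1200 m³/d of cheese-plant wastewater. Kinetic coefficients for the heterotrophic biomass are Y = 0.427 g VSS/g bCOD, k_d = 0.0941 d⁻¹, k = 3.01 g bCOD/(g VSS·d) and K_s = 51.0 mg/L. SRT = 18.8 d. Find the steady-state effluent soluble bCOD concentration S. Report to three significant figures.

S ≈ 6.60 mg/L

Effluent substrate depends only on kinetics and SRT: S = K_s(1 + k_d θ_c) / [θ_c(Yk − k_d) − 1] = 51.0 × (1 + 0.0941 × 18.8) / [18.8 × (0.427 × 3.01 − 0.0941) − 1] = 141.2 / 21.39 = 6.601 mg/L.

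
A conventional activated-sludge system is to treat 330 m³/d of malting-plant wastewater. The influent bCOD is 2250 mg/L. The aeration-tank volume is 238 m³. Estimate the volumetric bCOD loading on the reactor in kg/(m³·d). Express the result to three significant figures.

L_v ≈ 3.12 kg bCOD/(m³·d)

Applied bCOD load per unit volume = Q·S₀/V = (330 × 2250/1000)/238.0 = 3.120 kg bCOD·m⁻³·d⁻¹.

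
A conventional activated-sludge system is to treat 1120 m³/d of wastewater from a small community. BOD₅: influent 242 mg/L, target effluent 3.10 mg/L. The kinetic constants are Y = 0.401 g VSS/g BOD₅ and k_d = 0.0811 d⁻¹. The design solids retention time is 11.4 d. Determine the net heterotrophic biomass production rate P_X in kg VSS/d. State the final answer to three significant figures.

Correct the yield for decay: Y_obs = Y/(1 + k_d θ_c) = 0.401 / (1 + 0.0811 × 11.4) = 0.401 / 1.925 = 0.2084.
Substrate removed = Q·(S₀ − S) = 1120 m³/d × (242 − 3.10) g/m³ = 2.68×10^5 g/d = 267.6 kg/d.
So the net sludge growth is P_X = 0.2084 × 267.6 = 55.75 kg VSS/d.

P_X ≈ 55.8 kg VSS/d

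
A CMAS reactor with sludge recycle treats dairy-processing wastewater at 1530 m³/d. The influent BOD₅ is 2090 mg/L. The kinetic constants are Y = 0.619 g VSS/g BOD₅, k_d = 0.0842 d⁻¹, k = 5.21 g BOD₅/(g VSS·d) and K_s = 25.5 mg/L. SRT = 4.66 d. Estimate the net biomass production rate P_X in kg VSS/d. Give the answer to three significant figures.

P_X ≈ 1420 kg VSS/d

From the Monod/SRT balance for a CMAS, S = K_s·(1+k_d θ_c)/[θ_c·(Y k − k_d) − 1] = 25.5 × (1 + 0.0842 × 4.66) / [4.66 × (0.619 × 5.21 − 0.0842) − 1] = 35.51 / 13.64 = 2.604 mg/L.
Y_obs = Y / (1 + k_d θ_c) = 0.619 / (1 + 0.0842 × 4.66) = 0.619 / 1.392 = 0.4446.
Mass of BOD₅ removed per day: Q(S₀ − S) = 1530 × 2087 g/m³ = 3194 kg/d.
So the net sludge growth is P_X = 0.4446 × 3194 = 1420 kg VSS/d.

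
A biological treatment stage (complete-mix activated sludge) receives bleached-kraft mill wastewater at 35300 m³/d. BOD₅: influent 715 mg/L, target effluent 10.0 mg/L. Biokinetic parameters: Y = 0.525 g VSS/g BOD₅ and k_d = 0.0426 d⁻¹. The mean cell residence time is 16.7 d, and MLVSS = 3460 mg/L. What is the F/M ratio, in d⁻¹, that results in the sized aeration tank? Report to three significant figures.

Steady-state biomass mass balance: V·X·(1 + k_d·θ_c) = Y·Q·(S₀ − S)·θ_c, so V = 0.525 × 35300 × (715 − 10.0) × 16.7 / [3460 × (1 + 0.0426 × 16.7)] = 2.18×10^8 / 5922 = 36847 m³.
F/M = Q·S₀ / (V·X) = 35300 × 715 / (36847 × 3460) = 0.1980 g BOD₅·(g VSS·d)⁻¹.

F/M ≈ 0.198 d⁻¹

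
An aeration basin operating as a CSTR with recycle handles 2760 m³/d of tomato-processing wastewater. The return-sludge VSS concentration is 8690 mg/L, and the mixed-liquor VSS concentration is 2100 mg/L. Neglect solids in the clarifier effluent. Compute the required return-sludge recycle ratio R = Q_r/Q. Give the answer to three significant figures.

Mass balance around the secondary clarifier (neglecting effluent solids): R = X / (X_r − X) = 2100 / (8690 − 2100) = 0.3187.

R ≈ 0.319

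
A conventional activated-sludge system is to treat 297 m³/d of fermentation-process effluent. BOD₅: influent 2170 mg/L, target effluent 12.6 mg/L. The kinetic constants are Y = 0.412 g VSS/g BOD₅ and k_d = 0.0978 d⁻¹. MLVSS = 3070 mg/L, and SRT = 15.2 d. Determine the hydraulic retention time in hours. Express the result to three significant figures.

Steady-state biomass mass balance: V·X·(1 + k_d·θ_c) = Y·Q·(S₀ − S)·θ_c, so V = 0.412 × 297 × (2170 − 12.6) × 15.2 / [3070 × (1 + 0.0978 × 15.2)] = 4.01×10^6 / 7634 = 525.6 m³.
HRT = V/Q = 525.6 m³ / 297 m³·d⁻¹ = 1.770 d × 24 = 42.48 h.

τ ≈ 42.5 h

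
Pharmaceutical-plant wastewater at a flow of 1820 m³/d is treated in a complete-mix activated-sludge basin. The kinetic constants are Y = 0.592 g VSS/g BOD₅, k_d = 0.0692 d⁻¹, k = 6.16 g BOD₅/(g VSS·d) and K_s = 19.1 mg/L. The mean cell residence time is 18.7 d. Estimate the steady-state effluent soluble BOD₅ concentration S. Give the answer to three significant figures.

S ≈ 0.665 mg/L

From the Monod/SRT balance for a CMAS, S = K_s·(1+k_d θ_c)/[θ_c·(Y k − k_d) − 1] = 19.1 × (1 + 0.0692 × 18.7) / [18.7 × (0.592 × 6.16 − 0.0692) − 1] = 43.82 / 65.90 = 0.6649 mg/L.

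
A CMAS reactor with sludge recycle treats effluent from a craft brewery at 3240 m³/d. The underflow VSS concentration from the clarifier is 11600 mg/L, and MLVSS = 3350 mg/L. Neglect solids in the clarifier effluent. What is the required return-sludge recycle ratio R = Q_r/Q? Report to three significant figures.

Solids balance on the clarifier gives (1+R)X = R·X_r, so R = X/(X_r − X) = 3350 / (11600 − 3350) = 0.4061.

R ≈ 0.406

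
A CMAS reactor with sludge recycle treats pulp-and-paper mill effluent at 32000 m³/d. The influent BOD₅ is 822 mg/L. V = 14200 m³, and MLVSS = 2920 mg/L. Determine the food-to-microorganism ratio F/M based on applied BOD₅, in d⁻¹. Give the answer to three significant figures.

F/M ≈ 0.634 d⁻¹

Food-to-microorganism ratio F/M = Q S₀ / (V X) = 32000 × 822 / (14200 × 2920) = 0.6344 d⁻¹.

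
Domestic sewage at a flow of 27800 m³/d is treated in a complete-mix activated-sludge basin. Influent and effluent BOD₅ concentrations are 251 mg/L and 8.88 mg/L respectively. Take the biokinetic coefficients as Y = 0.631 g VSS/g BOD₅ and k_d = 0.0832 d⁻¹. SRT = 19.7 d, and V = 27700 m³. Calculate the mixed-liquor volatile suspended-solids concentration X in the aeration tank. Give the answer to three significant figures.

Solving the biomass balance for X: X = Y Q (S₀−S) θ_c / [V (1+k_d θ_c)] = 0.631 × 27800 × (251 − 8.88) × 19.7 / [27700 × (1 + 0.0832 × 19.7)] = 1145 mg/L.

X ≈ 1140 mg/L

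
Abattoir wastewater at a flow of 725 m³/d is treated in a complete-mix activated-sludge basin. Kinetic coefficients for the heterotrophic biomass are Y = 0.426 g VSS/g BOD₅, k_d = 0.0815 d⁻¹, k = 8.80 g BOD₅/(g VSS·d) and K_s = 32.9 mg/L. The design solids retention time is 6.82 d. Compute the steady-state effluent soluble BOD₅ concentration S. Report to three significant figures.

S ≈ 2.13 mg/L

Effluent substrate depends only on kinetics and SRT: S = K_s(1 + k_d θ_c) / [θ_c(Yk − k_d) − 1] = 32.9 × (1 + 0.0815 × 6.82) / [6.82 × (0.426 × 8.80 − 0.0815) − 1] = 51.19 / 24.01 = 2.132 mg/L.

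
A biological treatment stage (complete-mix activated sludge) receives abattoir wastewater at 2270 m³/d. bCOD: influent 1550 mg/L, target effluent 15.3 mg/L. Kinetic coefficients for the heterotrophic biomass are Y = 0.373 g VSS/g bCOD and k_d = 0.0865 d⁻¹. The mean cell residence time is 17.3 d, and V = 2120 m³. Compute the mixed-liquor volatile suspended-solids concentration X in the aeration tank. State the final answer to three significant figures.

X ≈ 4250 mg/L

X = Y·Q·ΔS·θ_c / [V·(1 + k_d θ_c)] = 0.373 × 2270 × (1550 − 15.3) × 17.3 / [2120 × (1 + 0.0865 × 17.3)] = 4248 mg/L.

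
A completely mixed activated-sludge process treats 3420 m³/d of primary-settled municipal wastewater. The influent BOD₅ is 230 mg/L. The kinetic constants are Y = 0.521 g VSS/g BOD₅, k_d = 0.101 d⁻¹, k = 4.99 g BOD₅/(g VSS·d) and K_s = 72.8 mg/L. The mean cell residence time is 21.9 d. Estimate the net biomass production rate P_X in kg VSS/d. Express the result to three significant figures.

From the Monod/SRT balance for a CMAS, S = K_s·(1+k_d θ_c)/[θ_c·(Y k − k_d) − 1] = 72.8 × (1 + 0.101 × 21.9) / [21.9 × (0.521 × 4.99 − 0.101) − 1] = 233.8 / 53.72 = 4.352 mg/L.
Correct the yield for decay: Y_obs = Y/(1 + k_d θ_c) = 0.521 / (1 + 0.101 × 21.9) = 0.521 / 3.212 = 0.1622.
Substrate removed = Q·(S₀ − S) = 3420 m³/d × (230 − 4.35) g/m³ = 7.72×10^5 g/d = 771.7 kg/d.
P_X = Y_obs · Q(S₀ − S) = 0.1622 × 771.7 = 125.2 kg VSS/d.

P_X ≈ 125 kg VSS/d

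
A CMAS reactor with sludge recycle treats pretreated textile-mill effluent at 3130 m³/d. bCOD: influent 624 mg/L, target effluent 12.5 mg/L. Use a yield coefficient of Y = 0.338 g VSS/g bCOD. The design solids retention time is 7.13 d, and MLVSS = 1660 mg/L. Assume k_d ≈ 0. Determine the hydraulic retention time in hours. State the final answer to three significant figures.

τ ≈ 21.3 h

Biomass mass balance (decay neglected): V·X = Y·Q·(S₀ − S)·θ_c, so V = 0.338 × 3130 × (624 − 12.5) × 7.13 / 1660 = 2779 m³.
Hydraulic retention time τ = V/Q = 2779 / 3130 = 0.8878 d = 21.31 h.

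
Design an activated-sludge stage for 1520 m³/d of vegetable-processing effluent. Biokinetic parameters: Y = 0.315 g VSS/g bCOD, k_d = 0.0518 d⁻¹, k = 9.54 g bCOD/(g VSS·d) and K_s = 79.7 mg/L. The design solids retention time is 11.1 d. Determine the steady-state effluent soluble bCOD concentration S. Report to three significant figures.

S ≈ 3.95 mg/L

Effluent substrate depends only on kinetics and SRT: S = K_s(1 + k_d θ_c) / [θ_c(Yk − k_d) − 1] = 79.7 × (1 + 0.0518 × 11.1) / [11.1 × (0.315 × 9.54 − 0.0518) − 1] = 125.5 / 31.78 = 3.950 mg/L.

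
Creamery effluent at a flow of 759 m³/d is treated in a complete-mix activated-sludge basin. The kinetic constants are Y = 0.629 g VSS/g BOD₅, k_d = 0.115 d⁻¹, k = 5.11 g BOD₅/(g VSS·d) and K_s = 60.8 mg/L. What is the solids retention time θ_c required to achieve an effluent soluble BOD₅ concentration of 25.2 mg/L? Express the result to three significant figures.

θ_c ≈ 1.21 d

From 1/θ_c = Y·k·S/(K_s + S) − k_d: Y·k·S/(K_s+S) = 0.629 × 5.11 × 25.2 / (60.8 + 25.2) = 0.9418 d⁻¹.
θ_c = 1/(μ − k_d) = 1/(0.9418 − 0.115) = 1/0.8268 = 1.209 d.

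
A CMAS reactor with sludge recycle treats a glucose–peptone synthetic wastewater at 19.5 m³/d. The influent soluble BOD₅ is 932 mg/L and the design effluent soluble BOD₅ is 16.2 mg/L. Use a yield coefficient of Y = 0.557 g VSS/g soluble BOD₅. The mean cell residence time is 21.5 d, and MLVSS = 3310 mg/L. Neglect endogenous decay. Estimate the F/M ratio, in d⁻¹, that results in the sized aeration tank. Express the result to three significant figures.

F/M ≈ 0.0850 d⁻¹

Biomass mass balance (decay neglected): V·X = Y·Q·(S₀ − S)·θ_c, so V = 0.557 × 19.5 × (932 − 16.2) × 21.5 / 3310 = 64.61 m³.
Food-to-microorganism ratio F/M = Q S₀ / (V X) = 19.5 × 932 / (64.61 × 3310) = 0.08498 d⁻¹.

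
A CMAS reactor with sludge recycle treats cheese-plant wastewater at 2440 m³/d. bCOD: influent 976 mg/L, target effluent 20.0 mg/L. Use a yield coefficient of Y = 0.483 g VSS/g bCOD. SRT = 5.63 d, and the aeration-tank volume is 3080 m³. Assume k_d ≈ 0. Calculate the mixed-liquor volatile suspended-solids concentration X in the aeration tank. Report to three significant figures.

X ≈ 2060 mg/L

Without decay, X = Y Q (S₀−S) θ_c / V = 0.483 × 2440 × (976 − 20.0) × 5.63 / 3080 = 2059 mg/L.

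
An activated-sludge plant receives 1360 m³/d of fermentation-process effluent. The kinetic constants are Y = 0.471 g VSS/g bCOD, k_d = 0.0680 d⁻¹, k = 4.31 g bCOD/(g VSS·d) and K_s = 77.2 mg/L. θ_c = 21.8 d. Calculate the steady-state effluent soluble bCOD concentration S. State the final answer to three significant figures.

S ≈ 4.59 mg/L

For a completely mixed reactor with recycle the Lawrence–McCarty relation gives S = K_s·(1 + k_d·θ_c) / [θ_c·(Y·k − k_d) − 1] = 77.2 × (1 + 0.0680 × 21.8) / [21.8 × (0.471 × 4.31 − 0.0680) − 1] = 191.6 / 41.77 = 4.588 mg/L.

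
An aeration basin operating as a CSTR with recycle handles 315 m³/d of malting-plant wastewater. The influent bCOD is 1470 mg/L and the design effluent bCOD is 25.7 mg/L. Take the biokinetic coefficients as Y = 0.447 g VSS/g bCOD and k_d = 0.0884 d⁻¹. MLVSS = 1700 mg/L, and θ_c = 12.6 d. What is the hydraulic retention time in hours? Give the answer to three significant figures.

τ ≈ 54.3 h

From the SRT design equation V = Y Q (S₀−S) θ_c / [X (1 + k_d θ_c)] = 0.447 × 315 × (1470 − 25.7) × 12.6 / [1700 × (1 + 0.0884 × 12.6)] = 2.56×10^6 / 3594 = 713.1 m³.
HRT = V/Q = 713.1 m³ / 315 m³·d⁻¹ = 2.264 d × 24 = 54.33 h.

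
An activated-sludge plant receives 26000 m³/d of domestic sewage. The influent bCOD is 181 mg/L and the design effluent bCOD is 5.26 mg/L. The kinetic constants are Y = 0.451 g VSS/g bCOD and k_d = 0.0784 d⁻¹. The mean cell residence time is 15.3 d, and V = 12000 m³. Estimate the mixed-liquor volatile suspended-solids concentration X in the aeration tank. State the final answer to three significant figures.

X ≈ 1190 mg/L

From V·X·(1 + k_d·θ_c) = Y·Q·(S₀ − S)·θ_c: X = 0.451 × 26000 × (181 − 5.26) × 15.3 / [12000 × (1 + 0.0784 × 15.3)] = 1195 mg/L.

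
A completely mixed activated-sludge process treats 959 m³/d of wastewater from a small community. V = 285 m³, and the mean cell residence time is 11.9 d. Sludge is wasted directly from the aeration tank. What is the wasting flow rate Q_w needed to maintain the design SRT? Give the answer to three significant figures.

Q_w ≈ 23.9 m³/d

With mixed-liquor wasting, θ_c = V/Q_w, so Q_w = V/θ_c = 285.0/11.9 = 23.95 m³/d.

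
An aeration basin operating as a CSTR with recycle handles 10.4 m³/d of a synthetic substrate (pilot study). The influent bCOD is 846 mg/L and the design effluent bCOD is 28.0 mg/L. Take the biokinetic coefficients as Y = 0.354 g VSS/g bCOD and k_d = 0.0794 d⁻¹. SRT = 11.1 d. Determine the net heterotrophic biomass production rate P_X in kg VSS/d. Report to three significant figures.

P_X ≈ 1.60 kg VSS/d

Y_obs = Y / (1 + k_d θ_c) = 0.354 / (1 + 0.0794 × 11.1) = 0.354 / 1.881 = 0.1882.
Q·(S₀ − S) = 10.4 × (846 − 28.0) × 10⁻³ = 8.507 kg/d removed.
So the net sludge growth is P_X = 0.1882 × 8.507 = 1.601 kg VSS/d.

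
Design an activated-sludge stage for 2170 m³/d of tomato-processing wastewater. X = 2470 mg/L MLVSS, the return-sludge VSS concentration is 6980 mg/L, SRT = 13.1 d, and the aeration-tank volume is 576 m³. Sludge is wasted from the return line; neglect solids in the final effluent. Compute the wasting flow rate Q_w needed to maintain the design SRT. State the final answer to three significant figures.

Q_w = (V·X)/(θ_c X_r) = 576.0 × 2470 / (13.1 × 6980) = 15.56 m³/d.

Q_w ≈ 15.6 m³/d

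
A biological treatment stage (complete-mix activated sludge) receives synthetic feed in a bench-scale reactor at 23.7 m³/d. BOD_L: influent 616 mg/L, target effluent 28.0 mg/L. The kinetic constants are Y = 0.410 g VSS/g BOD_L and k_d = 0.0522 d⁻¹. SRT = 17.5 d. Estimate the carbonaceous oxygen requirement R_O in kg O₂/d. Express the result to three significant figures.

Y_obs = Y / (1 + k_d θ_c) = 0.410 / (1 + 0.0522 × 17.5) = 0.410 / 1.913 = 0.2143.
Q·(S₀ − S) = 23.7 × (616 − 28.0) × 10⁻³ = 13.94 kg/d removed.
P_X = Y_obs·Q·(S₀ − S) = 0.2143 × 13.94 = 2.986 kg VSS/d.
R_O = Q·ΔS − 1.42 P_X = 13.94 − 4.240 = 9.696 kg O₂/d.

R_O ≈ 9.70 kg O₂/d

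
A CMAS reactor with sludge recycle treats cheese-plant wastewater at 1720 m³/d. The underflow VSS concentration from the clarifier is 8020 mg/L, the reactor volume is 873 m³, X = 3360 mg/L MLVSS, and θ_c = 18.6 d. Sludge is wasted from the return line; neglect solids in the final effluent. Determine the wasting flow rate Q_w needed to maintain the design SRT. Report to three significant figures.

Q_w ≈ 19.7 m³/d

Wasting from the return line (neglecting effluent solids): Q_w = V·X / (θ_c·X_r) = 873.0 × 3360 / (18.6 × 8020) = 19.66 m³/d.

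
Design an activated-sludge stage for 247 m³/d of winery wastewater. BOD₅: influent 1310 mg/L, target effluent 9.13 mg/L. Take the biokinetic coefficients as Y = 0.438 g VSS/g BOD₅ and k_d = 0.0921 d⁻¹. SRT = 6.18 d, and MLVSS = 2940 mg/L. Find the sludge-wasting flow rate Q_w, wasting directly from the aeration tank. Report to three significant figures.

Steady-state biomass mass balance: V·X·(1 + k_d·θ_c) = Y·Q·(S₀ − S)·θ_c, so V = 0.438 × 247 × (1310 − 9.13) × 6.18 / [2940 × (1 + 0.0921 × 6.18)] = 8.7×10^5 / 4613 = 188.5 m³.
With mixed-liquor wasting, θ_c = V/Q_w, so Q_w = V/θ_c = 188.5/6.18 = 30.51 m³/d.

Q_w ≈ 30.5 m³/d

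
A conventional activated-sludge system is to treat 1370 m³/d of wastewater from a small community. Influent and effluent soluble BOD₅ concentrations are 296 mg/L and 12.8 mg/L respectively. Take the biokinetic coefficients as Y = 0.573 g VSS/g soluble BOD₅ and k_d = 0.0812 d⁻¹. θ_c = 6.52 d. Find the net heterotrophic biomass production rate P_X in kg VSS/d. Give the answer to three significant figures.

P_X ≈ 145 kg VSS/d

Observed yield with endogenous decay: Y_obs = Y / (1 + k_d·θ_c) = 0.573 / (1 + 0.0812 × 6.52) = 0.573 / 1.529 = 0.3747 g VSS/g soluble BOD₅.
Q·(S₀ − S) = 1370 × (296 − 12.8) × 10⁻³ = 388.0 kg/d removed.
Net biomass production P_X = Y_obs × Q·(S₀ − S) = 0.3747 × 388.0 = 145.4 kg VSS/d.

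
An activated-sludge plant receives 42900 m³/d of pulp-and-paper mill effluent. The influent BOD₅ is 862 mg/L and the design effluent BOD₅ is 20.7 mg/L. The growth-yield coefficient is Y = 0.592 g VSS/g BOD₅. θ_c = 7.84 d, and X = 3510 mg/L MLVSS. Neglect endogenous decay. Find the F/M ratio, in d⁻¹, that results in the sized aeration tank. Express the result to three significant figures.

With k_d = 0 the design equation reduces to V = Y Q (S₀−S) θ_c / X = 0.592 × 42900 × (862 − 20.7) × 7.84 / 3510 = 47724 m³.
F/M = Q·S₀ / (V·X) = 42900 × 862 / (47724 × 3510) = 0.2208 g BOD₅·(g VSS·d)⁻¹.

F/M ≈ 0.221 d⁻¹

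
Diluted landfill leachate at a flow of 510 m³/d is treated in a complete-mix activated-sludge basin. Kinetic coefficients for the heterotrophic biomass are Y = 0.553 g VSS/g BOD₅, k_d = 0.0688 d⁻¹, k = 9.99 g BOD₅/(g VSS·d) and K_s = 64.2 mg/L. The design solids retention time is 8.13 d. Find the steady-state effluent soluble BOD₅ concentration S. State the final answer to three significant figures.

S ≈ 2.31 mg/L

For a completely mixed reactor with recycle the Lawrence–McCarty relation gives S = K_s·(1 + k_d·θ_c) / [θ_c·(Y·k − k_d) − 1] = 64.2 × (1 + 0.0688 × 8.13) / [8.13 × (0.553 × 9.99 − 0.0688) − 1] = 100.1 / 43.35 = 2.309 mg/L.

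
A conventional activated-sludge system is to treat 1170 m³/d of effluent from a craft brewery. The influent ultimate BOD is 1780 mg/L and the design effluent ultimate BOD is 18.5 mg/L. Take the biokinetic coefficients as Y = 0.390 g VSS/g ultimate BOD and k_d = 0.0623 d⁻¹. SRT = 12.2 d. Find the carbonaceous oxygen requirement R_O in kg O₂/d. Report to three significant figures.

R_O ≈ 1410 kg O₂/d

The observed yield is Y_obs = Y/(1 + k_d·θ_c) = 0.390 / (1 + 0.0623 × 12.2) = 0.390 / 1.760 = 0.2216 g VSS per g ultimate BOD removed.
Mass of ultimate BOD removed per day: Q(S₀ − S) = 1170 × 1762 g/m³ = 2061 kg/d.
Net sludge production P_X = 0.2216 × 2061 = 456.7 kg VSS/d.
Carbonaceous O₂ demand = substrate oxidised − cell-mass equivalent = 2061 − 1.42 × 456.7 = 1412 kg O₂/d.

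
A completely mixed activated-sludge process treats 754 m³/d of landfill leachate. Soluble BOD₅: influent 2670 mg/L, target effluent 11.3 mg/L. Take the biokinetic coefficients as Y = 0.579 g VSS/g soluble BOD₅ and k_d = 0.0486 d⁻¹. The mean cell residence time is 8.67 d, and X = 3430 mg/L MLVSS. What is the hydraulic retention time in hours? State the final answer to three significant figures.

τ ≈ 65.7 h

From the SRT design equation V = Y Q (S₀−S) θ_c / [X (1 + k_d θ_c)] = 0.579 × 754 × (2670 − 11.3) × 8.67 / [3430 × (1 + 0.0486 × 8.67)] = 1.01×10^7 / 4875 = 2064 m³.
τ = V/Q = 2064/754 = 2.738 d, or 65.70 h.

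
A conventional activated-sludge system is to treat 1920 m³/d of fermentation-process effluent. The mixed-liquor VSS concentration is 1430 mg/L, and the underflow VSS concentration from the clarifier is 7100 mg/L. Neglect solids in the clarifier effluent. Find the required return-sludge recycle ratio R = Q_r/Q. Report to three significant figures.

R ≈ 0.252

Solids balance on the clarifier gives (1+R)X = R·X_r, so R = X/(X_r − X) = 1430 / (7100 − 1430) = 0.2522.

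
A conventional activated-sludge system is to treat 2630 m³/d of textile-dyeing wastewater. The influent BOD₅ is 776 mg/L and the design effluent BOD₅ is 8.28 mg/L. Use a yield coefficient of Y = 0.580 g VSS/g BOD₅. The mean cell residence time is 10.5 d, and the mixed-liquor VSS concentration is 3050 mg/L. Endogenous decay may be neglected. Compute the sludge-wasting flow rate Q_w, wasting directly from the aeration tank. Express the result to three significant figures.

Q_w ≈ 384 m³/d

Biomass mass balance (decay neglected): V·X = Y·Q·(S₀ − S)·θ_c, so V = 0.580 × 2630 × (776 − 8.28) × 10.5 / 3050 = 4032 m³.
Wasting from the aeration tank: Q_w = V / θ_c = 4032 / 10.5 = 384.0 m³/d.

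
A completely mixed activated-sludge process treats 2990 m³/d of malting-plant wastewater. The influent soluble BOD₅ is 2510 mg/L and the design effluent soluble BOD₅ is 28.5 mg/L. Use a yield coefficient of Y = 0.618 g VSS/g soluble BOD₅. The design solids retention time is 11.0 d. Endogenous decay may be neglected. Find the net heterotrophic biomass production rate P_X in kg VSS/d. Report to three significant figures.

With endogenous decay neglected, the observed yield equals the true yield: Y_obs = Y = 0.618 g VSS/g soluble BOD₅.
ΔS = 2510 − 28.5 = 2482 mg/L, so the substrate removal rate is 2990 × 2482/1000 = 7420 kg soluble BOD₅/d.
So the net sludge growth is P_X = 0.6180 × 7420 = 4585 kg VSS/d.

P_X ≈ 4590 kg VSS/d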